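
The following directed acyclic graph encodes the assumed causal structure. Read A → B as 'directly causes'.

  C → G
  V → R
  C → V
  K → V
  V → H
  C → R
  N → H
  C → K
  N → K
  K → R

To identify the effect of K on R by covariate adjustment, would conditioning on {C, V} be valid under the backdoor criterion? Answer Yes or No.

No

Backdoor paths from K to R (paths whose first edge points into K):
  P1: K <- C -> V -> R
  P2: K <- C -> R
  P3: K <- N -> H <- V <- C -> R
  P4: K <- N -> H <- V -> R
Condition 1 (no descendant of K in the set): FAILS — V is a descendant of K.
Condition 2 (every backdoor path blocked by {C, V}):
  P1: blocked at fork node C ∈ conditioning set.
  P2: blocked at fork node C ∈ conditioning set.
  P3: blocked at collider H (neither it nor any descendant is in the conditioning set).
  P4: blocked at collider H (neither it nor any descendant is in the conditioning set).
{C, V} does not satisfy the backdoor criterion.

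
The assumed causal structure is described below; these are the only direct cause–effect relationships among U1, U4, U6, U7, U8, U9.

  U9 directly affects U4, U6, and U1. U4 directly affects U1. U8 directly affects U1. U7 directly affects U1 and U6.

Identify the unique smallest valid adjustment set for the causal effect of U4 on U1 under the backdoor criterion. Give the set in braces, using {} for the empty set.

Variables eligible for adjustment (non-descendants of U4, excluding U4 and U1): {U6, U7, U8, U9}.
Backdoor paths from U4 to U1:
  P1: U4 <- U9 -> U6 <- U7 -> U1
  P2: U4 <- U9 -> U1
The empty set is not sufficient: P2 (U4 <- U9 -> U1) has no collider blocking it and no conditioned non-collider, so it is open.
Try {U9}:
  P1: blocked at fork node U9 ∈ conditioning set.
  P2: blocked at fork node U9 ∈ conditioning set.
{U9} contains no descendant of U4 and blocks every backdoor path.
No other singleton works — e.g. {U7} leaves P2 open — so {U9} is the unique smallest valid adjustment set.

{U9}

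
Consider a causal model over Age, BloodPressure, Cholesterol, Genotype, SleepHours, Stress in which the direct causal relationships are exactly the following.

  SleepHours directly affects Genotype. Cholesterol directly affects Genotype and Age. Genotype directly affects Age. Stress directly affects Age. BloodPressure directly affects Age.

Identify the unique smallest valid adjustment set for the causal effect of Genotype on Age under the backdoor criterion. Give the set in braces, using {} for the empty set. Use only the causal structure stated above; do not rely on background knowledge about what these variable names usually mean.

Variables eligible for adjustment (non-descendants of Genotype, excluding Genotype and Age): {BloodPressure, Cholesterol, SleepHours, Stress}.
Backdoor paths from Genotype to Age:
  P1: Genotype <- Cholesterol -> Age
The empty set is not sufficient: P1 (Genotype <- Cholesterol -> Age) has no collider blocking it and no conditioned non-collider, so it is open.
Try {Cholesterol}:
  P1: blocked at fork node Cholesterol ∈ conditioning set.
{Cholesterol} contains no descendant of Genotype and blocks every backdoor path.
No other singleton works — e.g. {SleepHours} leaves P1 open — so {Cholesterol} is the unique smallest valid adjustment set.

{Cholesterol}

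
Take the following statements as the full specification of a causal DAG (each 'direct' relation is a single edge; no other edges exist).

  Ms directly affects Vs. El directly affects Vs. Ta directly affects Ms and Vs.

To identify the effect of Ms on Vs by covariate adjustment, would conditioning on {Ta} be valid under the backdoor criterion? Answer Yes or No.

Backdoor paths from Ms to Vs (paths whose first edge points into Ms):
  P1: Ms <- Ta -> Vs
Condition 1 (no descendant of Ms in the set): holds — descendants of Ms are {Vs}; none are in {Ta}.
Condition 2 (every backdoor path blocked by {Ta}):
  P1: blocked at fork node Ta ∈ conditioning set.
{Ta} satisfies the backdoor criterion.

Yes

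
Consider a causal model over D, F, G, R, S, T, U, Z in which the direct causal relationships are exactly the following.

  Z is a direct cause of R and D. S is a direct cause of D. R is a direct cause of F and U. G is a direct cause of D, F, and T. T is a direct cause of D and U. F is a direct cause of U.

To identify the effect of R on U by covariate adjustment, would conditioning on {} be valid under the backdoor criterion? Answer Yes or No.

Yes

Backdoor paths from R to U (paths whose first edge points into R):
  P1: R <- Z -> D <- G -> T -> U
  P2: R <- Z -> D <- G -> F -> U
  P3: R <- Z -> D <- T <- G -> F -> U
  P4: R <- Z -> D <- T -> U
Condition 1 (no descendant of R in the set): holds — descendants of R are {F, U}; none are in {}.
Condition 2 (every backdoor path blocked by {}):
  P1: blocked at collider D (neither it nor any descendant is in the conditioning set).
  P2: blocked at collider D (neither it nor any descendant is in the conditioning set).
  P3: blocked at collider D (neither it nor any descendant is in the conditioning set).
  P4: blocked at collider D (neither it nor any descendant is in the conditioning set).
{} satisfies the backdoor criterion.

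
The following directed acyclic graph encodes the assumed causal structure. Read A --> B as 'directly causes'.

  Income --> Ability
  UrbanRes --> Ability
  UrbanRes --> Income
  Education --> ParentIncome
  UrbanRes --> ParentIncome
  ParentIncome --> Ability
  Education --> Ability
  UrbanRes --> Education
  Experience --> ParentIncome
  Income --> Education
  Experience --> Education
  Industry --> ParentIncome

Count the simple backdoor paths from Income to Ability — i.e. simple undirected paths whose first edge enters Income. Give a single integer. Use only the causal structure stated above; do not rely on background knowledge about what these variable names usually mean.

A backdoor path from Income to Ability is any simple undirected path whose first edge points into Income (i.e. leaves Income via a parent).
Parents of Income: {UrbanRes}.
Enumerating:
  P1: Income <- UrbanRes -> Education <- Experience -> ParentIncome -> Ability
  P2: Income <- UrbanRes -> Education -> ParentIncome -> Ability
  P3: Income <- UrbanRes -> Education -> Ability
  P4: Income <- UrbanRes -> ParentIncome <- Experience -> Education -> Ability
  P5: Income <- UrbanRes -> ParentIncome <- Education -> Ability
  P6: Income <- UrbanRes -> ParentIncome -> Ability
  P7: Income <- UrbanRes -> Ability
That exhausts the simple backdoor paths. Count: 7.

7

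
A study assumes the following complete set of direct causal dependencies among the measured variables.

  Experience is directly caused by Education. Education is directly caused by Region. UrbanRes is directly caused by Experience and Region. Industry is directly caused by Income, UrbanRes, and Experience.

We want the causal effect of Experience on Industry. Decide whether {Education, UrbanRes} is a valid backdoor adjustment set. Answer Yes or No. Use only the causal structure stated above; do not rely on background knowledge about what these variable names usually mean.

No

Backdoor paths from Experience to Industry (paths whose first edge points into Experience):
  P1: Experience <- Education <- Region -> UrbanRes -> Industry
Condition 1 (no descendant of Experience in the set): FAILS — UrbanRes is a descendant of Experience.
Condition 2 (every backdoor path blocked by {Education, UrbanRes}):
  P1: blocked at chain node Education ∈ conditioning set.
{Education, UrbanRes} does not satisfy the backdoor criterion.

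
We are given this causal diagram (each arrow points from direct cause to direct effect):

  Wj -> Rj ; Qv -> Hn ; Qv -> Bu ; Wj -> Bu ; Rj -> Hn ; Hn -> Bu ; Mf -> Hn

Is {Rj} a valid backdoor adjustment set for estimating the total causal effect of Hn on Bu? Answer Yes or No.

Backdoor paths from Hn to Bu (paths whose first edge points into Hn):
  P1: Hn <- Qv -> Bu
  P2: Hn <- Rj <- Wj -> Bu
Condition 1 (no descendant of Hn in the set): holds — descendants of Hn are {Bu}; none are in {Rj}.
Condition 2 (every backdoor path blocked by {Rj}):
  P1: open — no interior node is in the conditioning set.
  P2: blocked at chain node Rj ∈ conditioning set.
{Rj} does not satisfy the backdoor criterion.

No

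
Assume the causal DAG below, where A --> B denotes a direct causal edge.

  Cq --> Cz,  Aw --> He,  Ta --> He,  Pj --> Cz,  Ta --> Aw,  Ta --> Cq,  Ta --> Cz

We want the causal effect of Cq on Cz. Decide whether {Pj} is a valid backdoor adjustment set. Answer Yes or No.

No

Backdoor paths from Cq to Cz (paths whose first edge points into Cq):
  P1: Cq <- Ta -> Cz
Condition 1 (no descendant of Cq in the set): holds — descendants of Cq are {Cz}; none are in {Pj}.
Condition 2 (every backdoor path blocked by {Pj}):
  P1: open — no interior node is in the conditioning set.
{Pj} does not satisfy the backdoor criterion.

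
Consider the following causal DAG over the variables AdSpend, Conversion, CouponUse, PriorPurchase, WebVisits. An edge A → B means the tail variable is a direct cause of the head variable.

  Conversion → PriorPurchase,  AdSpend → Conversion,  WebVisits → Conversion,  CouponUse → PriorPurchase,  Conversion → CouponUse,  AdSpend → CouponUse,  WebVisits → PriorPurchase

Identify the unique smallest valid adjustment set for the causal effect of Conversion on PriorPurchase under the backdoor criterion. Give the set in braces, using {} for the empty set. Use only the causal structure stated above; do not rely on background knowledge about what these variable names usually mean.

Variables eligible for adjustment (non-descendants of Conversion, excluding Conversion and PriorPurchase): {AdSpend, WebVisits}.
Backdoor paths from Conversion to PriorPurchase:
  P1: Conversion <- AdSpend -> CouponUse -> PriorPurchase
  P2: Conversion <- WebVisits -> PriorPurchase
The empty set is not sufficient: P1 (Conversion <- AdSpend -> CouponUse -> PriorPurchase) has no collider blocking it and no conditioned non-collider, so it is open.
Try {AdSpend, WebVisits}:
  P1: blocked at fork node AdSpend ∈ conditioning set.
  P2: blocked at fork node WebVisits ∈ conditioning set.
{AdSpend, WebVisits} contains no descendant of Conversion and blocks every backdoor path.
Every element of {AdSpend, WebVisits} is needed (dropping AdSpend leaves P1 open; dropping WebVisits leaves P2 open), so no proper subset is valid.
Among all size-2 subsets of the eligible variables, only {AdSpend, WebVisits} blocks every backdoor path, so it is the unique smallest valid adjustment set.

{AdSpend, WebVisits}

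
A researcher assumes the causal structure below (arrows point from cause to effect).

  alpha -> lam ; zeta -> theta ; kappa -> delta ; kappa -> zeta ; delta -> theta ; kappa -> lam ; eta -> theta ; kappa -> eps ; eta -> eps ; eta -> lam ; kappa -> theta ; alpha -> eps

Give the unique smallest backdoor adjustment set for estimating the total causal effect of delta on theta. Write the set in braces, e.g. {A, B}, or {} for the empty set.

Variables eligible for adjustment (non-descendants of delta, excluding delta and theta): {alpha, eps, eta, kappa, lam, zeta}.
Backdoor paths from delta to theta:
  P1: delta <- kappa -> zeta -> theta
  P2: delta <- kappa -> theta
  P3: delta <- kappa -> eps <- alpha -> lam <- eta -> theta
  P4: delta <- kappa -> eps <- eta -> theta
  P5: delta <- kappa -> lam <- alpha -> eps <- eta -> theta
  P6: delta <- kappa -> lam <- eta -> theta
The empty set is not sufficient: P1 (delta <- kappa -> zeta -> theta) has no collider blocking it and no conditioned non-collider, so it is open.
Try {kappa}:
  P1: blocked at fork node kappa ∈ conditioning set.
  P2: blocked at fork node kappa ∈ conditioning set.
  P3: blocked at fork node kappa ∈ conditioning set.
  P4: blocked at fork node kappa ∈ conditioning set.
  P5: blocked at fork node kappa ∈ conditioning set.
  P6: blocked at fork node kappa ∈ conditioning set.
{kappa} contains no descendant of delta and blocks every backdoor path.
No other singleton works — e.g. {alpha} leaves P1 open — so {kappa} is the unique smallest valid adjustment set.

{kappa}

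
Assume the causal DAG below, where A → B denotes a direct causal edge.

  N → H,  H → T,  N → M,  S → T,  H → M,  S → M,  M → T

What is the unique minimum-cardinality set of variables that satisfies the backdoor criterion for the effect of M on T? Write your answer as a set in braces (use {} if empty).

{H, S}

Variables eligible for adjustment (non-descendants of M, excluding M and T): {H, N, S}.
Backdoor paths from M to T:
  P1: M <- N -> H -> T
  P2: M <- H -> T
  P3: M <- S -> T
The empty set is not sufficient: P1 (M <- N -> H -> T) has no collider blocking it and no conditioned non-collider, so it is open.
Try {H, S}:
  P1: blocked at chain node H ∈ conditioning set.
  P2: blocked at fork node H ∈ conditioning set.
  P3: blocked at fork node S ∈ conditioning set.
{H, S} contains no descendant of M and blocks every backdoor path.
Every element of {H, S} is needed (dropping H leaves P1 open; dropping S leaves P3 open), so no proper subset is valid.
Among all size-2 subsets of the eligible variables, only {H, S} blocks every backdoor path, so it is the unique smallest valid adjustment set.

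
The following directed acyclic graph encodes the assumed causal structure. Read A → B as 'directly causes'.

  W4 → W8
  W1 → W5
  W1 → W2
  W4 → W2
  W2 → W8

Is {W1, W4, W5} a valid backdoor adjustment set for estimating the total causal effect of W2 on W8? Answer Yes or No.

Yes

Backdoor paths from W2 to W8 (paths whose first edge points into W2):
  P1: W2 <- W4 -> W8
Condition 1 (no descendant of W2 in the set): holds — descendants of W2 are {W8}; none are in {W1, W4, W5}.
Condition 2 (every backdoor path blocked by {W1, W4, W5}):
  P1: blocked at fork node W4 ∈ conditioning set.
{W1, W4, W5} satisfies the backdoor criterion.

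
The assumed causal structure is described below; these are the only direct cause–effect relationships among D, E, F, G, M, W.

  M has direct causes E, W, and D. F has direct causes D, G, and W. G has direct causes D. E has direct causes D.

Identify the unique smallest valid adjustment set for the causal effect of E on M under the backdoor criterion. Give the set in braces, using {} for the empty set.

Variables eligible for adjustment (non-descendants of E, excluding E and M): {D, F, G, W}.
Backdoor paths from E to M:
  P1: E <- D -> G -> F <- W -> M
  P2: E <- D -> F <- W -> M
  P3: E <- D -> M
The empty set is not sufficient: P3 (E <- D -> M) has no collider blocking it and no conditioned non-collider, so it is open.
Try {D}:
  P1: blocked at fork node D ∈ conditioning set.
  P2: blocked at fork node D ∈ conditioning set.
  P3: blocked at fork node D ∈ conditioning set.
{D} contains no descendant of E and blocks every backdoor path.
No other singleton works — e.g. {W} leaves P3 open — so {D} is the unique smallest valid adjustment set.

{D}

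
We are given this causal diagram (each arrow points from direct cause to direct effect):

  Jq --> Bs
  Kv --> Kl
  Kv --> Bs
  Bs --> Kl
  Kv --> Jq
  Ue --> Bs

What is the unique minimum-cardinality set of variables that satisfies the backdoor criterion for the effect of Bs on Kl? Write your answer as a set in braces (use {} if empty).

{Kv}

Variables eligible for adjustment (non-descendants of Bs, excluding Bs and Kl): {Jq, Kv, Ue}.
Backdoor paths from Bs to Kl:
  P1: Bs <- Kv -> Kl
  P2: Bs <- Jq <- Kv -> Kl
The empty set is not sufficient: P1 (Bs <- Kv -> Kl) has no collider blocking it and no conditioned non-collider, so it is open.
Try {Kv}:
  P1: blocked at fork node Kv ∈ conditioning set.
  P2: blocked at fork node Kv ∈ conditioning set.
{Kv} contains no descendant of Bs and blocks every backdoor path.
No other singleton works — e.g. {Ue} leaves P1 open — so {Kv} is the unique smallest valid adjustment set.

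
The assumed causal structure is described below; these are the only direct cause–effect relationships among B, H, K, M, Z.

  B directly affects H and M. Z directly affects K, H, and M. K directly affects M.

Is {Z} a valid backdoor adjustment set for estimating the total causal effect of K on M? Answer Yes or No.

Yes

Backdoor paths from K to M (paths whose first edge points into K):
  P1: K <- Z -> H <- B -> M
  P2: K <- Z -> M
Condition 1 (no descendant of K in the set): holds — descendants of K are {M}; none are in {Z}.
Condition 2 (every backdoor path blocked by {Z}):
  P1: blocked at fork node Z ∈ conditioning set.
  P2: blocked at fork node Z ∈ conditioning set.
{Z} satisfies the backdoor criterion.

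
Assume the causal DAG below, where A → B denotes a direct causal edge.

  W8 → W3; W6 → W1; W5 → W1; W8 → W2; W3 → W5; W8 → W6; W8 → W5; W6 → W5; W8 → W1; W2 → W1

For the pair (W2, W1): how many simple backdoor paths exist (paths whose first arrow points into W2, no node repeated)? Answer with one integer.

7

A backdoor path from W2 to W1 is any simple undirected path whose first edge points into W2 (i.e. leaves W2 via a parent).
Parents of W2: {W8}.
Enumerating:
  P1: W2 <- W8 -> W3 -> W5 <- W6 -> W1
  P2: W2 <- W8 -> W3 -> W5 -> W1
  P3: W2 <- W8 -> W6 -> W5 -> W1
  P4: W2 <- W8 -> W6 -> W1
  P5: W2 <- W8 -> W5 <- W6 -> W1
  P6: W2 <- W8 -> W5 -> W1
  P7: W2 <- W8 -> W1
That exhausts the simple backdoor paths. Count: 7.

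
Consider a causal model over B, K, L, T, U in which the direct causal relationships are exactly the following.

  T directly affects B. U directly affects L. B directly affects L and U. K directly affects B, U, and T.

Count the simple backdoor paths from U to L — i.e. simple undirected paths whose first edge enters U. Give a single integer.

A backdoor path from U to L is any simple undirected path whose first edge points into U (i.e. leaves U via a parent).
Parents of U: {B, K}.
Enumerating:
  P1: U <- K -> T -> B -> L
  P2: U <- K -> B -> L
  P3: U <- B -> L
That exhausts the simple backdoor paths. Count: 3.

3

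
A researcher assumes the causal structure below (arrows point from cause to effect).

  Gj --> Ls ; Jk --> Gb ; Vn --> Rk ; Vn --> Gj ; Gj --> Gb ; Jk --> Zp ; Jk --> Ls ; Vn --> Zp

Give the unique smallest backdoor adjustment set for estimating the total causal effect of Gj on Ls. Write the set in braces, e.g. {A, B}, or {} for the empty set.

Variables eligible for adjustment (non-descendants of Gj, excluding Gj and Ls): {Jk, Rk, Vn, Zp}.
Backdoor paths from Gj to Ls:
  P1: Gj <- Vn -> Zp <- Jk -> Ls
Each backdoor path contains an unconditioned collider, so every path is already blocked with the empty conditioning set:
  P1: blocked at collider Zp (neither it nor any descendant is in the conditioning set).
The empty set is therefore the unique smallest valid set.

{}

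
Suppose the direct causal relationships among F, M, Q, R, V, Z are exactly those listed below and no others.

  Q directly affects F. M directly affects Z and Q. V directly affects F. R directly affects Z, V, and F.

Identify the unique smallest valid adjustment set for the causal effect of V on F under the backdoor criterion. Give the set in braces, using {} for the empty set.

{R}

Variables eligible for adjustment (non-descendants of V, excluding V and F): {M, Q, R, Z}.
Backdoor paths from V to F:
  P1: V <- R -> Z <- M -> Q -> F
  P2: V <- R -> F
The empty set is not sufficient: P2 (V <- R -> F) has no collider blocking it and no conditioned non-collider, so it is open.
Try {R}:
  P1: blocked at fork node R ∈ conditioning set.
  P2: blocked at fork node R ∈ conditioning set.
{R} contains no descendant of V and blocks every backdoor path.
No other singleton works — e.g. {M} leaves P2 open — so {R} is the unique smallest valid adjustment set.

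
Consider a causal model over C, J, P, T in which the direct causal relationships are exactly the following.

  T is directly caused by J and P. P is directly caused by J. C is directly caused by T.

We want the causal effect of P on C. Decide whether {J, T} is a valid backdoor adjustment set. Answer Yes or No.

No

Backdoor paths from P to C (paths whose first edge points into P):
  P1: P <- J -> T -> C
Condition 1 (no descendant of P in the set): FAILS — T is a descendant of P.
Condition 2 (every backdoor path blocked by {J, T}):
  P1: blocked at fork node J ∈ conditioning set.
{J, T} does not satisfy the backdoor criterion.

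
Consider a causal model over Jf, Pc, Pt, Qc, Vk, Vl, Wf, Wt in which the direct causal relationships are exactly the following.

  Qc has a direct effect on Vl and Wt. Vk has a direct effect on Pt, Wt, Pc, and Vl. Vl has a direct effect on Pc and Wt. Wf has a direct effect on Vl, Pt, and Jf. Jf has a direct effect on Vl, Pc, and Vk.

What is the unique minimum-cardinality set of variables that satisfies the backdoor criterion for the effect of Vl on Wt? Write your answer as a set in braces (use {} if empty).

Variables eligible for adjustment (non-descendants of Vl, excluding Vl and Wt): {Jf, Pt, Qc, Vk, Wf}.
Backdoor paths from Vl to Wt:
  P1: Vl <- Wf -> Jf -> Vk -> Wt
  P2: Vl <- Wf -> Jf -> Pc <- Vk -> Wt
  P3: Vl <- Wf -> Pt <- Vk -> Wt
  P4: Vl <- Jf <- Wf -> Pt <- Vk -> Wt
  P5: Vl <- Jf -> Vk -> Wt
  P6: Vl <- Jf -> Pc <- Vk -> Wt
  P7: Vl <- Vk -> Wt
  P8: Vl <- Qc -> Wt
The empty set is not sufficient: P1 (Vl <- Wf -> Jf -> Vk -> Wt) has no collider blocking it and no conditioned non-collider, so it is open.
Try {Qc, Vk}:
  P1: blocked at chain node Vk ∈ conditioning set.
  P2: blocked at collider Pc (neither it nor any descendant is in the conditioning set).
  P3: blocked at collider Pt (neither it nor any descendant is in the conditioning set).
  P4: blocked at collider Pt (neither it nor any descendant is in the conditioning set).
  P5: blocked at chain node Vk ∈ conditioning set.
  P6: blocked at collider Pc (neither it nor any descendant is in the conditioning set).
  P7: blocked at fork node Vk ∈ conditioning set.
  P8: blocked at fork node Qc ∈ conditioning set.
{Qc, Vk} contains no descendant of Vl and blocks every backdoor path.
Every element of {Qc, Vk} is needed (dropping Qc leaves P8 open; dropping Vk leaves P1 open), so no proper subset is valid.
Among all size-2 subsets of the eligible variables, only {Qc, Vk} blocks every backdoor path, so it is the unique smallest valid adjustment set.

{Qc, Vk}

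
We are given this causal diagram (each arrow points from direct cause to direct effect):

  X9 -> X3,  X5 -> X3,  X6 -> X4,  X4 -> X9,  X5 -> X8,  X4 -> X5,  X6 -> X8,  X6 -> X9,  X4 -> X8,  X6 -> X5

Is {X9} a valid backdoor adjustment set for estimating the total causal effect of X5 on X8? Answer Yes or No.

No

Backdoor paths from X5 to X8 (paths whose first edge points into X5):
  P1: X5 <- X6 -> X4 -> X8
  P2: X5 <- X6 -> X9 <- X4 -> X8
  P3: X5 <- X6 -> X8
  P4: X5 <- X4 <- X6 -> X8
  P5: X5 <- X4 -> X9 <- X6 -> X8
  P6: X5 <- X4 -> X8
Condition 1 (no descendant of X5 in the set): holds — descendants of X5 are {X3, X8}; none are in {X9}.
Condition 2 (every backdoor path blocked by {X9}):
  P1: open — no interior node is in the conditioning set.
  P2: open — collider(s) X9 are conditioned on (or have a conditioned descendant) and no non-collider on the path is in the set.
  P3: open — no interior node is in the conditioning set.
  P4: open — no interior node is in the conditioning set.
  P5: open — collider(s) X9 are conditioned on (or have a conditioned descendant) and no non-collider on the path is in the set.
  P6: open — no interior node is in the conditioning set.
{X9} does not satisfy the backdoor criterion.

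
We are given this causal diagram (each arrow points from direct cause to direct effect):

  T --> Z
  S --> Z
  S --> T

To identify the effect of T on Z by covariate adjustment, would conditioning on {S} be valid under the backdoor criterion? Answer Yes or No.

Yes

Backdoor paths from T to Z (paths whose first edge points into T):
  P1: T <- S -> Z
Condition 1 (no descendant of T in the set): holds — descendants of T are {Z}; none are in {S}.
Condition 2 (every backdoor path blocked by {S}):
  P1: blocked at fork node S ∈ conditioning set.
{S} satisfies the backdoor criterion.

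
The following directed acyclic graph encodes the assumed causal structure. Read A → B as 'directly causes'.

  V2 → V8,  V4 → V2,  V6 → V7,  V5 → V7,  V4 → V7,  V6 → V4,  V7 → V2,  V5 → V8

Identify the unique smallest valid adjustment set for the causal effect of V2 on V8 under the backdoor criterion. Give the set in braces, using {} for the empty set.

Variables eligible for adjustment (non-descendants of V2, excluding V2 and V8): {V4, V5, V6, V7}.
Backdoor paths from V2 to V8:
  P1: V2 <- V4 <- V6 -> V7 <- V5 -> V8
  P2: V2 <- V4 -> V7 <- V5 -> V8
  P3: V2 <- V7 <- V5 -> V8
The empty set is not sufficient: P3 (V2 <- V7 <- V5 -> V8) has no collider blocking it and no conditioned non-collider, so it is open.
Try {V5}:
  P1: blocked at collider V7 (neither it nor any descendant is in the conditioning set).
  P2: blocked at collider V7 (neither it nor any descendant is in the conditioning set).
  P3: blocked at fork node V5 ∈ conditioning set.
{V5} contains no descendant of V2 and blocks every backdoor path.
No other singleton works — e.g. {V6} leaves P3 open — so {V5} is the unique smallest valid adjustment set.

{V5}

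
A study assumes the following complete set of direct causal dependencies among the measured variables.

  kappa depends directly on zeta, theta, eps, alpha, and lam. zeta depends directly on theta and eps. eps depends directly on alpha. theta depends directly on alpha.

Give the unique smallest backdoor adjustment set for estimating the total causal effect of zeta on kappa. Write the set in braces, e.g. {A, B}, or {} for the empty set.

{eps, theta}

Variables eligible for adjustment (non-descendants of zeta, excluding zeta and kappa): {alpha, eps, lam, theta}.
Backdoor paths from zeta to kappa:
  P1: zeta <- theta <- alpha -> eps -> kappa
  P2: zeta <- theta <- alpha -> kappa
  P3: zeta <- theta -> kappa
  P4: zeta <- eps <- alpha -> theta -> kappa
  P5: zeta <- eps <- alpha -> kappa
  P6: zeta <- eps -> kappa
The empty set is not sufficient: P1 (zeta <- theta <- alpha -> eps -> kappa) has no collider blocking it and no conditioned non-collider, so it is open.
Try {eps, theta}:
  P1: blocked at chain node theta ∈ conditioning set.
  P2: blocked at chain node theta ∈ conditioning set.
  P3: blocked at fork node theta ∈ conditioning set.
  P4: blocked at chain node eps ∈ conditioning set.
  P5: blocked at chain node eps ∈ conditioning set.
  P6: blocked at fork node eps ∈ conditioning set.
{eps, theta} contains no descendant of zeta and blocks every backdoor path.
Every element of {eps, theta} is needed (dropping eps leaves P5 open; dropping theta leaves P2 open), so no proper subset is valid.
Among all size-2 subsets of the eligible variables, only {eps, theta} blocks every backdoor path, so it is the unique smallest valid adjustment set.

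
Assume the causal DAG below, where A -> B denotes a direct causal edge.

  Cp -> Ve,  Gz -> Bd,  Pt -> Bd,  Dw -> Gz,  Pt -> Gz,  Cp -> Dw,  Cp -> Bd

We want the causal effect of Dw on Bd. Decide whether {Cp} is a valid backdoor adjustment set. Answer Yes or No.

Yes

Backdoor paths from Dw to Bd (paths whose first edge points into Dw):
  P1: Dw <- Cp -> Bd
Condition 1 (no descendant of Dw in the set): holds — descendants of Dw are {Bd, Gz}; none are in {Cp}.
Condition 2 (every backdoor path blocked by {Cp}):
  P1: blocked at fork node Cp ∈ conditioning set.
{Cp} satisfies the backdoor criterion.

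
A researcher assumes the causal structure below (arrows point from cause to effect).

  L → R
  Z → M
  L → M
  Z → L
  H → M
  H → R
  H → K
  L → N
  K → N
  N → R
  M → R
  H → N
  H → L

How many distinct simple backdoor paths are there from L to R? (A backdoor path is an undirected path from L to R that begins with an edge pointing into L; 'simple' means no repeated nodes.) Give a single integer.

8

A backdoor path from L to R is any simple undirected path whose first edge points into L (i.e. leaves L via a parent).
Parents of L: {H, Z}.
Enumerating:
  P1: L <- Z -> M <- H -> K -> N -> R
  P2: L <- Z -> M <- H -> N -> R
  P3: L <- Z -> M <- H -> R
  P4: L <- Z -> M -> R
  P5: L <- H -> K -> N -> R
  P6: L <- H -> N -> R
  P7: L <- H -> M -> R
  P8: L <- H -> R
That exhausts the simple backdoor paths. Count: 8.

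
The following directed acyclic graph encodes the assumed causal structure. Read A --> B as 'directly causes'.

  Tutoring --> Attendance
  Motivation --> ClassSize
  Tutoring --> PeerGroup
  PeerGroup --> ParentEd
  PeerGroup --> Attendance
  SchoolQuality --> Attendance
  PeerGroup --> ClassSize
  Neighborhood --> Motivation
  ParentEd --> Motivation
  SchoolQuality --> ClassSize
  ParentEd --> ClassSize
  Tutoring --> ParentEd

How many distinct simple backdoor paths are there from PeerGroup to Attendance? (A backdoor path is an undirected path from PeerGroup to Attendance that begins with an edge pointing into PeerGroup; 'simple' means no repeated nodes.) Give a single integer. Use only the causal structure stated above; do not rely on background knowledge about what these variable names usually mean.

3

A backdoor path from PeerGroup to Attendance is any simple undirected path whose first edge points into PeerGroup (i.e. leaves PeerGroup via a parent).
Parents of PeerGroup: {Tutoring}.
Enumerating:
  P1: PeerGroup <- Tutoring -> ParentEd -> Motivation -> ClassSize <- SchoolQuality -> Attendance
  P2: PeerGroup <- Tutoring -> ParentEd -> ClassSize <- SchoolQuality -> Attendance
  P3: PeerGroup <- Tutoring -> Attendance
That exhausts the simple backdoor paths. Count: 3.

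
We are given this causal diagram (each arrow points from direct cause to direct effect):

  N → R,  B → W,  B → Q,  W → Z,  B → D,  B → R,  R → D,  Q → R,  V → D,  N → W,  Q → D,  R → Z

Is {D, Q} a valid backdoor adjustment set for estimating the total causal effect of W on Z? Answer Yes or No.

Backdoor paths from W to Z (paths whose first edge points into W):
  P1: W <- B -> Q -> R -> Z
  P2: W <- B -> Q -> D <- R -> Z
  P3: W <- B -> R -> Z
  P4: W <- B -> D <- Q -> R -> Z
  P5: W <- B -> D <- R -> Z
  P6: W <- N -> R -> Z
Condition 1 (no descendant of W in the set): holds — descendants of W are {Z}; none are in {D, Q}.
Condition 2 (every backdoor path blocked by {D, Q}):
  P1: blocked at chain node Q ∈ conditioning set.
  P2: blocked at chain node Q ∈ conditioning set.
  P3: open — no interior node is in the conditioning set.
  P4: blocked at fork node Q ∈ conditioning set.
  P5: open — collider(s) D are conditioned on (or have a conditioned descendant) and no non-collider on the path is in the set.
  P6: open — no interior node is in the conditioning set.
{D, Q} does not satisfy the backdoor criterion.

No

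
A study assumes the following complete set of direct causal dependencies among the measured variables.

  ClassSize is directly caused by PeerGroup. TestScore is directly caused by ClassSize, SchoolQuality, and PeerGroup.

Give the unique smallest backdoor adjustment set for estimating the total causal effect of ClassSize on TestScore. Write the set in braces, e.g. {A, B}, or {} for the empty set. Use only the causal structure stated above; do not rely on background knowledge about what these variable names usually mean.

{PeerGroup}

Variables eligible for adjustment (non-descendants of ClassSize, excluding ClassSize and TestScore): {PeerGroup, SchoolQuality}.
Backdoor paths from ClassSize to TestScore:
  P1: ClassSize <- PeerGroup -> TestScore
The empty set is not sufficient: P1 (ClassSize <- PeerGroup -> TestScore) has no collider blocking it and no conditioned non-collider, so it is open.
Try {PeerGroup}:
  P1: blocked at fork node PeerGroup ∈ conditioning set.
{PeerGroup} contains no descendant of ClassSize and blocks every backdoor path.
No other singleton works — e.g. {SchoolQuality} leaves P1 open — so {PeerGroup} is the unique smallest valid adjustment set.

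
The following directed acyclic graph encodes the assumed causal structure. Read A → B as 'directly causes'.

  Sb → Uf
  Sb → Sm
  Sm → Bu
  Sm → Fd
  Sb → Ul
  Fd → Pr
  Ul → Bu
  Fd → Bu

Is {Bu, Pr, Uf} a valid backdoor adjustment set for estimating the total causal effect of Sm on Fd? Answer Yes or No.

Backdoor paths from Sm to Fd (paths whose first edge points into Sm):
  P1: Sm <- Sb -> Ul -> Bu <- Fd
Condition 1 (no descendant of Sm in the set): FAILS — Bu and Pr are descendants of Sm.
Condition 2 (every backdoor path blocked by {Bu, Pr, Uf}):
  P1: open — collider(s) Bu are conditioned on (or have a conditioned descendant) and no non-collider on the path is in the set.
{Bu, Pr, Uf} does not satisfy the backdoor criterion.

No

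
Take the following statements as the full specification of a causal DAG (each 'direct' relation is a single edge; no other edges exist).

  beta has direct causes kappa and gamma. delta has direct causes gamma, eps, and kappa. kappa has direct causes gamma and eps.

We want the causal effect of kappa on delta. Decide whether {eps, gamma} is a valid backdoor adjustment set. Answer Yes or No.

Yes

Backdoor paths from kappa to delta (paths whose first edge points into kappa):
  P1: kappa <- eps -> delta
  P2: kappa <- gamma -> delta
Condition 1 (no descendant of kappa in the set): holds — descendants of kappa are {beta, delta}; none are in {eps, gamma}.
Condition 2 (every backdoor path blocked by {eps, gamma}):
  P1: blocked at fork node eps ∈ conditioning set.
  P2: blocked at fork node gamma ∈ conditioning set.
{eps, gamma} satisfies the backdoor criterion.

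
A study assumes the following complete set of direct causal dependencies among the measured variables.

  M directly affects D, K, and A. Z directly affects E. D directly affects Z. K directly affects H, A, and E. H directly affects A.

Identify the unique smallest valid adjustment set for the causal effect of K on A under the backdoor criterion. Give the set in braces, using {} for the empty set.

{M}

Variables eligible for adjustment (non-descendants of K, excluding K and A): {D, M, Z}.
Backdoor paths from K to A:
  P1: K <- M -> A
The empty set is not sufficient: P1 (K <- M -> A) has no collider blocking it and no conditioned non-collider, so it is open.
Try {M}:
  P1: blocked at fork node M ∈ conditioning set.
{M} contains no descendant of K and blocks every backdoor path.
No other singleton works — e.g. {D} leaves P1 open — so {M} is the unique smallest valid adjustment set.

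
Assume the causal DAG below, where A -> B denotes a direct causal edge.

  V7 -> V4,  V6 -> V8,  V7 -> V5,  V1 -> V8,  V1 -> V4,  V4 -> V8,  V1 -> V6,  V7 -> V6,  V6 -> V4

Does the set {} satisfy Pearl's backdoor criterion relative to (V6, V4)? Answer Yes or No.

No

Backdoor paths from V6 to V4 (paths whose first edge points into V6):
  P1: V6 <- V7 -> V4
  P2: V6 <- V1 -> V4
  P3: V6 <- V1 -> V8 <- V4
Condition 1 (no descendant of V6 in the set): holds — descendants of V6 are {V4, V8}; none are in {}.
Condition 2 (every backdoor path blocked by {}):
  P1: open — no interior node is in the conditioning set.
  P2: open — no interior node is in the conditioning set.
  P3: blocked at collider V8 (neither it nor any descendant is in the conditioning set).
{} does not satisfy the backdoor criterion.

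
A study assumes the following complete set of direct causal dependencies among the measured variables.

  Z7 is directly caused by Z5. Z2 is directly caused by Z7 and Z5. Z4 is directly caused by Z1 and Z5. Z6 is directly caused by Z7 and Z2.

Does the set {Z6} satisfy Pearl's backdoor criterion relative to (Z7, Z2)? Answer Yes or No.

No

Backdoor paths from Z7 to Z2 (paths whose first edge points into Z7):
  P1: Z7 <- Z5 -> Z2
Condition 1 (no descendant of Z7 in the set): FAILS — Z6 is a descendant of Z7.
Condition 2 (every backdoor path blocked by {Z6}):
  P1: open — no interior node is in the conditioning set.
{Z6} does not satisfy the backdoor criterion.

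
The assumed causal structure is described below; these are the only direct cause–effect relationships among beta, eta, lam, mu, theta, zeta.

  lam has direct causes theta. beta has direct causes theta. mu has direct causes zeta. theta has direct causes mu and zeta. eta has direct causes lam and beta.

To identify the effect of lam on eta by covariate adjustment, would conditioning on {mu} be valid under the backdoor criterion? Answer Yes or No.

Backdoor paths from lam to eta (paths whose first edge points into lam):
  P1: lam <- theta -> beta -> eta
Condition 1 (no descendant of lam in the set): holds — descendants of lam are {eta}; none are in {mu}.
Condition 2 (every backdoor path blocked by {mu}):
  P1: open — no interior node is in the conditioning set.
{mu} does not satisfy the backdoor criterion.

No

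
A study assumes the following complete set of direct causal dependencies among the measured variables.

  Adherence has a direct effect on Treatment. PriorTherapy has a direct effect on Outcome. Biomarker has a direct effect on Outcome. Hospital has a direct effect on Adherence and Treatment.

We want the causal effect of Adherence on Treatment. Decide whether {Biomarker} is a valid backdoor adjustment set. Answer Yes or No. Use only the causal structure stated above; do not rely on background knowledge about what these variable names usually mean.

Backdoor paths from Adherence to Treatment (paths whose first edge points into Adherence):
  P1: Adherence <- Hospital -> Treatment
Condition 1 (no descendant of Adherence in the set): holds — descendants of Adherence are {Treatment}; none are in {Biomarker}.
Condition 2 (every backdoor path blocked by {Biomarker}):
  P1: open — no interior node is in the conditioning set.
{Biomarker} does not satisfy the backdoor criterion.

No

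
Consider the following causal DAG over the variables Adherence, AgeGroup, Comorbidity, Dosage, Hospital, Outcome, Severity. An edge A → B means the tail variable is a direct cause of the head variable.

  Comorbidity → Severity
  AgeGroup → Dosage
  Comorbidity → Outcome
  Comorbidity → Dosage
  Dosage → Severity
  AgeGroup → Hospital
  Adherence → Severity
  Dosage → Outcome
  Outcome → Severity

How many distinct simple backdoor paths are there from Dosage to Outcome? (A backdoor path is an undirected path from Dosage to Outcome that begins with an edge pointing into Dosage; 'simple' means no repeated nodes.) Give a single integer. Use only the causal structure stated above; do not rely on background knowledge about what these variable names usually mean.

2

A backdoor path from Dosage to Outcome is any simple undirected path whose first edge points into Dosage (i.e. leaves Dosage via a parent).
Parents of Dosage: {AgeGroup, Comorbidity}.
Enumerating:
  P1: Dosage <- Comorbidity -> Outcome
  P2: Dosage <- Comorbidity -> Severity <- Outcome
That exhausts the simple backdoor paths. Count: 2.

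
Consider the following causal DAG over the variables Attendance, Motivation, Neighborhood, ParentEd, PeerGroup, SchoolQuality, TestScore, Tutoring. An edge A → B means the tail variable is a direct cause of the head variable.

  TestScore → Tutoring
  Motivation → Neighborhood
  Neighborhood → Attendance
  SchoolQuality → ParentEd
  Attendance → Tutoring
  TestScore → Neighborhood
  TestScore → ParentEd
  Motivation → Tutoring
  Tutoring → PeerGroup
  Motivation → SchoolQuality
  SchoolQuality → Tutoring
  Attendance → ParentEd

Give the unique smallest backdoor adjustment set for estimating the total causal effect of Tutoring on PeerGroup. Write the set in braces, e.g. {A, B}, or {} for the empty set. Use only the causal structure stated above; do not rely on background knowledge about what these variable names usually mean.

Variables eligible for adjustment (non-descendants of Tutoring, excluding Tutoring and PeerGroup): {Attendance, Motivation, Neighborhood, ParentEd, SchoolQuality, TestScore}.
Backdoor paths from Tutoring to PeerGroup:
  (none)
With no backdoor paths the empty set already satisfies the criterion, and it is trivially minimal.

{}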